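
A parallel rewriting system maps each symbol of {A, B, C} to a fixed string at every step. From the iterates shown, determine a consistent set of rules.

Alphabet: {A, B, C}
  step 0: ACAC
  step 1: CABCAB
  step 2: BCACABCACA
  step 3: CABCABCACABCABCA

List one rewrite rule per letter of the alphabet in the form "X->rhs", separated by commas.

A->CA, B->CA, C->B

  step 2 ⇒ step 3: BCACABCACA ⇒ CA·B·CA·B·CA·CA·B·CA·B·CA
    A ↦ CA
    B ↦ CA
    C ↦ B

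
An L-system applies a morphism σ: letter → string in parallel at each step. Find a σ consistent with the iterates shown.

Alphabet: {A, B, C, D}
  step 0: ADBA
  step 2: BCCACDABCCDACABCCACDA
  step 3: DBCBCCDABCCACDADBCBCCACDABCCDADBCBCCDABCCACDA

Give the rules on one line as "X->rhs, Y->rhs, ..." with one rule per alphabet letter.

  step 2 ⇒ step 3: BCCACDABCCDACABCCACDA ⇒ D·BC·BC·CDA·BC·CA·CDA·D·BC·BC·CA·CDA·BC·CDA·D·BC·BC·CDA·BC·CA·CDA
    A ↦ CDA
    B ↦ D
    C ↦ BC
    D ↦ CA

A->CDA, B->D, C->BC, D->CA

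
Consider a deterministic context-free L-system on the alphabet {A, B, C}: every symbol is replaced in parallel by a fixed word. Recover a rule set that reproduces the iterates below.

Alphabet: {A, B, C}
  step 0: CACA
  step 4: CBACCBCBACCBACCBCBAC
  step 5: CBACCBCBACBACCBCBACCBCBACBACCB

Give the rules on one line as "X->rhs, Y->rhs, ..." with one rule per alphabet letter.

A->C, B->A, C->CB

  step 4 ⇒ step 5: CBACCBCBACCBACCBCBAC ⇒ CB·A·C·CB·CB·A·CB·A·C·CB·CB·A·C·CB·CB·A·CB·A·C·CB
    A ↦ C
    B ↦ A
    C ↦ CB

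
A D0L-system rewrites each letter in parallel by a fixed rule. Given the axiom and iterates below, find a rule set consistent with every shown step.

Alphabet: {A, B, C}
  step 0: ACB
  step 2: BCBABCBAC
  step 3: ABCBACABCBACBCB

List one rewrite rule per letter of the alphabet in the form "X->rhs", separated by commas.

  step 2 ⇒ step 3: BCBABCBAC ⇒ A·BCB·A·C·A·BCB·A·C·BCB
    A ↦ C
    B ↦ A
    C ↦ BCB

A->C, B->A, C->BCB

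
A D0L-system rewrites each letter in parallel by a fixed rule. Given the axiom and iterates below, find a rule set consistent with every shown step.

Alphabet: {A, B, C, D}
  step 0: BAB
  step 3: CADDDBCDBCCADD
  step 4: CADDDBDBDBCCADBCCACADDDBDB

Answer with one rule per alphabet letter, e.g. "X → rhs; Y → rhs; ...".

A->DD, B->C, C->CA, D->DB

  step 3 ⇒ step 4: CADDDBCDBCCADD ⇒ CA·DD·DB·DB·DB·C·CA·DB·C·CA·CA·DD·DB·DB
    A ↦ DD
    B ↦ C
    C ↦ CA
    D ↦ DB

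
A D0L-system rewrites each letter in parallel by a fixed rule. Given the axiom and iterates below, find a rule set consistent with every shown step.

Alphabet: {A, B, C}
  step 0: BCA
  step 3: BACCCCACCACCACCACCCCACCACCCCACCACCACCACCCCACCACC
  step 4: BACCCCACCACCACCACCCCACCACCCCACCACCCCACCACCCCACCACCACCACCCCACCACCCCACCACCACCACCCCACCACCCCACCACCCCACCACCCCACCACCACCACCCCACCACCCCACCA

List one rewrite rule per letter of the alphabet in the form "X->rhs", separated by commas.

  step 3 ⇒ step 4: BACCCCACCACCACCACCCCACCACCCCACCACCACCACCCCACCACC ⇒ BA·CC·CCA·CCA·CCA·CCA·CC·CCA·CCA·CC·CCA·CCA·CC·CCA·CCA·CC·CCA·CCA·CCA·CCA·CC·CCA·CCA·CC·CCA·CCA·CCA·CCA·CC·CCA·CCA·CC·CCA·CCA·CC·CCA·CCA·CC·CCA·CCA·CCA·CCA·CC·CCA·CCA·CC·CCA·CCA
    A ↦ CC
    B ↦ BA
    C ↦ CCA

A->CC, B->BA, C->CCA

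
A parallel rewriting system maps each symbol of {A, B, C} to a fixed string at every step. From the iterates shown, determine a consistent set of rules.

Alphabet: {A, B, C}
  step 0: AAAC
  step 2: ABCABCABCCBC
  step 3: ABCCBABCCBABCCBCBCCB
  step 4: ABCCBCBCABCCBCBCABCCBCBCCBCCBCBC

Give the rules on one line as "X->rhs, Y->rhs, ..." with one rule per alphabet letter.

  step 3 ⇒ step 4: ABCCBABCCBABCCBCBCCB ⇒ AB·C·CB·CB·C·AB·C·CB·CB·C·AB·C·CB·CB·C·CB·C·CB·CB·C
    A ↦ AB
    B ↦ C
    C ↦ CB

A->AB, B->C, C->CB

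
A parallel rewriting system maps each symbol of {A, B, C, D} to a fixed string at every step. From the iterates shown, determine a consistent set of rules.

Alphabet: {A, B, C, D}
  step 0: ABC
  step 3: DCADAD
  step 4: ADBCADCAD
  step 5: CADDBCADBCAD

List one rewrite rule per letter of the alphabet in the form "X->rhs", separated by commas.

  step 4 ⇒ step 5: ADBCADCAD ⇒ C·AD·D·B·C·AD·B·C·AD
    A ↦ C
    B ↦ D
    C ↦ B
    D ↦ AD

A->C, B->D, C->B, D->AD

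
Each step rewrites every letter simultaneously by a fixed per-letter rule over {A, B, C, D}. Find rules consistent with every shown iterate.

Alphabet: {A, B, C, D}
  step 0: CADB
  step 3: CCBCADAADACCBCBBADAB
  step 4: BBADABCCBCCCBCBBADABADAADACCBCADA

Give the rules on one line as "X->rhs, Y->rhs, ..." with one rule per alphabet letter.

A->C, B->ADA, C->B, D->CB

  step 3 ⇒ step 4: CCBCADAADACCBCBBADAB ⇒ B·B·ADA·B·C·CB·C·C·CB·C·B·B·ADA·B·ADA·ADA·C·CB·C·ADA
    A ↦ C
    B ↦ ADA
    C ↦ B
    D ↦ CB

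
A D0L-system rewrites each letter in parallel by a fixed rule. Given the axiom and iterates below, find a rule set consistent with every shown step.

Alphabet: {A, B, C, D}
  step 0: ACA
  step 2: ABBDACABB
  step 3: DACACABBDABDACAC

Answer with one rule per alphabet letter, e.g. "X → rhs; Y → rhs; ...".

  step 2 ⇒ step 3: ABBDACABB ⇒ D·AC·AC·ABB·D·AB·D·AC·AC
    A ↦ D
    B ↦ AC
    C ↦ AB
    D ↦ ABB

A->D, B->AC, C->AB, D->ABB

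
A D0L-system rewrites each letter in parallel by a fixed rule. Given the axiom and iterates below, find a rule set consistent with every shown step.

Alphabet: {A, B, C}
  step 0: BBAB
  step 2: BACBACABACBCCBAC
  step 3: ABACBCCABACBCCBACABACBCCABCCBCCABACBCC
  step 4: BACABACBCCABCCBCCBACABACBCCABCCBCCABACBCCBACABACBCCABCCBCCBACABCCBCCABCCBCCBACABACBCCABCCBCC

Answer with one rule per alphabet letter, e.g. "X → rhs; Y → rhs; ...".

A->BAC, B->A, C->BCC

  step 3 ⇒ step 4: ABACBCCABACBCCBACABACBCCABCCBCCABACBCC ⇒ BAC·A·BAC·BCC·A·BCC·BCC·BAC·A·BAC·BCC·A·BCC·BCC·A·BAC·BCC·BAC·A·BAC·BCC·A·BCC·BCC·BAC·A·BCC·BCC·A·BCC·BCC·BAC·A·BAC·BCC·A·BCC·BCC
    A ↦ BAC
    B ↦ A
    C ↦ BCC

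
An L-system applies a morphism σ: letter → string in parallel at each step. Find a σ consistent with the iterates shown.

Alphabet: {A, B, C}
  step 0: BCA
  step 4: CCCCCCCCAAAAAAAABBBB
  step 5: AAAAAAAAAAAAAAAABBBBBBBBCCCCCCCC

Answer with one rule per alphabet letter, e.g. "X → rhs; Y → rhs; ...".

A->B, B->CC, C->AA

  step 4 ⇒ step 5: CCCCCCCCAAAAAAAABBBB ⇒ AA·AA·AA·AA·AA·AA·AA·AA·B·B·B·B·B·B·B·B·CC·CC·CC·CC
    A ↦ B
    B ↦ CC
    C ↦ AA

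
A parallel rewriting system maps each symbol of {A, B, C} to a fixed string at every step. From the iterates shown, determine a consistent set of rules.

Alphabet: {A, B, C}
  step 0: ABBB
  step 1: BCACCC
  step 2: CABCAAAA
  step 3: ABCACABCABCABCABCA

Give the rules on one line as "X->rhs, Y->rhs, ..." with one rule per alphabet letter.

  step 2 ⇒ step 3: CABCAAAA ⇒ A·BCA·C·A·BCA·BCA·BCA·BCA
    A ↦ BCA
    B ↦ C
    C ↦ A

A->BCA, B->C, C->A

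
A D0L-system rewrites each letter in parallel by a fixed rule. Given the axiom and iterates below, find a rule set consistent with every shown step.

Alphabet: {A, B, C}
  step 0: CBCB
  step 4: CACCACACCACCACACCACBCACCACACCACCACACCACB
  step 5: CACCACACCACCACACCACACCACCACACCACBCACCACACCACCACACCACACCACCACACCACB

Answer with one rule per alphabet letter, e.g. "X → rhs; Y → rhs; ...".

  step 4 ⇒ step 5: CACCACACCACCACACCACBCACCACACCACCACACCACB ⇒ CA·C·CA·CA·C·CA·C·CA·CA·C·CA·CA·C·CA·C·CA·CA·C·CA·CB·CA·C·CA·CA·C·CA·C·CA·CA·C·CA·CA·C·CA·C·CA·CA·C·CA·CB
    A ↦ C
    B ↦ CB
    C ↦ CA

A->C, B->CB, C->CA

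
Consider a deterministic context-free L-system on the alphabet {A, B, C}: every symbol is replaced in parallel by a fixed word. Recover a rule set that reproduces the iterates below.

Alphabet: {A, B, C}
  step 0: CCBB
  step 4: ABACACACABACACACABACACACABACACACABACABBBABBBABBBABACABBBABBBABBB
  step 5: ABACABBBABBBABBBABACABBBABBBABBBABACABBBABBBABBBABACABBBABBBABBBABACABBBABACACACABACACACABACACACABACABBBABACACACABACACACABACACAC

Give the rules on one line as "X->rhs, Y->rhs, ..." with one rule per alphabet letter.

A->AB, B->AC, C->BB

  step 4 ⇒ step 5: ABACACACABACACACABACACACABACACACABACABBBABBBABBBABACABBBABBBABBB ⇒ AB·AC·AB·BB·AB·BB·AB·BB·AB·AC·AB·BB·AB·BB·AB·BB·AB·AC·AB·BB·AB·BB·AB·BB·AB·AC·AB·BB·AB·BB·AB·BB·AB·AC·AB·BB·AB·AC·AC·AC·AB·AC·AC·AC·AB·AC·AC·AC·AB·AC·AB·BB·AB·AC·AC·AC·AB·AC·AC·AC·AB·AC·AC·AC
    A ↦ AB
    B ↦ AC
    C ↦ BB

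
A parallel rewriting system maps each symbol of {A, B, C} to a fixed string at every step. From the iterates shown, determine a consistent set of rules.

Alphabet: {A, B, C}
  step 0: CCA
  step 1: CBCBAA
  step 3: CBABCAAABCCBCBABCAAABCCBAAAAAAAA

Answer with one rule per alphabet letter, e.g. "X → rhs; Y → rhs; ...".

  step 0 ⇒ step 1: CCA ⇒ CB·CB·AA
    A ↦ AA
    C ↦ CB
    B ↦ ABC  (constrained at step 1)

A->AA, B->ABC, C->CB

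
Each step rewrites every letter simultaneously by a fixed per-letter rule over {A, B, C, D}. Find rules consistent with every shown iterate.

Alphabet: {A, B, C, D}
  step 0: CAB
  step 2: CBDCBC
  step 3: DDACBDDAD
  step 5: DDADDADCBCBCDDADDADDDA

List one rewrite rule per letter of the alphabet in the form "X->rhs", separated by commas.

  step 2 ⇒ step 3: CBDCBC ⇒ D·DA·CB·D·DA·D
    B ↦ DA
    C ↦ D
    D ↦ CB
    A ↦ C  (constrained at step 0)

A->C, B->DA, C->D, D->CB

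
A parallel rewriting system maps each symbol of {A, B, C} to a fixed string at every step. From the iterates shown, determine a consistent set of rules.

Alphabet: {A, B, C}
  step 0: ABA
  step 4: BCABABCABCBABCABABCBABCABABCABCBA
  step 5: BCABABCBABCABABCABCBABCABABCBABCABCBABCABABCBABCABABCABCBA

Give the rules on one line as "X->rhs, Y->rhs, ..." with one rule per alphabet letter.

A->BA, B->BC, C->A

  step 4 ⇒ step 5: BCABABCABCBABCABABCBABCABABCABCBA ⇒ BC·A·BA·BC·BA·BC·A·BA·BC·A·BC·BA·BC·A·BA·BC·BA·BC·A·BC·BA·BC·A·BA·BC·BA·BC·A·BA·BC·A·BC·BA
    A ↦ BA
    B ↦ BC
    C ↦ A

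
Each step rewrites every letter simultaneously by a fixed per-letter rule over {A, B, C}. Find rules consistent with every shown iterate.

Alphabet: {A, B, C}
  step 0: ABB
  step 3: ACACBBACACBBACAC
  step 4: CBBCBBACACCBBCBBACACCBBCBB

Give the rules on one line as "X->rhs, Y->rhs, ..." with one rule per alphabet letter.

A->C, B->AC, C->BB

  step 3 ⇒ step 4: ACACBBACACBBACAC ⇒ C·BB·C·BB·AC·AC·C·BB·C·BB·AC·AC·C·BB·C·BB
    A ↦ C
    B ↦ AC
    C ↦ BB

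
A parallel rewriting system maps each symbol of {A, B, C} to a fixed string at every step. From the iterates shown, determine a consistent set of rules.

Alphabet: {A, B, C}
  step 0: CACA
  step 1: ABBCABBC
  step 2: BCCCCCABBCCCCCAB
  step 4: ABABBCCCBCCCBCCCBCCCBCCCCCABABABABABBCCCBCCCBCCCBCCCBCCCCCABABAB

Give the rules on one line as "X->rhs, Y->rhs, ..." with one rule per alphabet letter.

A->BC, B->CC, C->AB

  step 1 ⇒ step 2: ABBCABBC ⇒ BC·CC·CC·AB·BC·CC·CC·AB
    A ↦ BC
    B ↦ CC
    C ↦ AB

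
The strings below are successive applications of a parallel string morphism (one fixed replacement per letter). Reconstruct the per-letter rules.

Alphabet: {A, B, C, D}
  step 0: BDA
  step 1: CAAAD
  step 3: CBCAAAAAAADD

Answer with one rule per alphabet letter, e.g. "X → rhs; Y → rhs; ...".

A->D, B->CA, C->CB, D->AA

  step 0 ⇒ step 1: BDA ⇒ CA·AA·D
    A ↦ D
    B ↦ CA
    D ↦ AA
    C ↦ CB  (constrained at step 1)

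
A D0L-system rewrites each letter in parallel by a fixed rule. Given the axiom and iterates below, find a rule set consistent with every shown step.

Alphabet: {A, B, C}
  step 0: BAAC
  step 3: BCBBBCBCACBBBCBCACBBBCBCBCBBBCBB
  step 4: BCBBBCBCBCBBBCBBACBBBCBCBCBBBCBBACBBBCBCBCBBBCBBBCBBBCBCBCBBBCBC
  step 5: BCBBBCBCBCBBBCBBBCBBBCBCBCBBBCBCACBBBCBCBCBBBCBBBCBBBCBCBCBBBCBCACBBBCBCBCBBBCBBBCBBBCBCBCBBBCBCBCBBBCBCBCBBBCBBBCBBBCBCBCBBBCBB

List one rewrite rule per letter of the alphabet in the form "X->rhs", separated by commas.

A->AC, B->BC, C->BB

  step 4 ⇒ step 5: BCBBBCBCBCBBBCBBACBBBCBCBCBBBCBBACBBBCBCBCBBBCBBBCBBBCBCBCBBBCBC ⇒ BC·BB·BC·BC·BC·BB·BC·BB·BC·BB·BC·BC·BC·BB·BC·BC·AC·BB·BC·BC·BC·BB·BC·BB·BC·BB·BC·BC·BC·BB·BC·BC·AC·BB·BC·BC·BC·BB·BC·BB·BC·BB·BC·BC·BC·BB·BC·BC·BC·BB·BC·BC·BC·BB·BC·BB·BC·BB·BC·BC·BC·BB·BC·BB
    A ↦ AC
    B ↦ BC
    C ↦ BB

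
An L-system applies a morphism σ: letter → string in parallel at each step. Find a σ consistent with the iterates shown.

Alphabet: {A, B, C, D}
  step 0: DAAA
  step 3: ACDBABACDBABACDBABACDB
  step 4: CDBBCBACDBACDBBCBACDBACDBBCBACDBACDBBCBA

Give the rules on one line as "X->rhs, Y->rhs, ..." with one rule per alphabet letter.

  step 3 ⇒ step 4: ACDBABACDBABACDBABACDB ⇒ CDB·B·CB·A·CDB·A·CDB·B·CB·A·CDB·A·CDB·B·CB·A·CDB·A·CDB·B·CB·A
    A ↦ CDB
    B ↦ A
    C ↦ B
    D ↦ CB

A->CDB, B->A, C->B, D->CB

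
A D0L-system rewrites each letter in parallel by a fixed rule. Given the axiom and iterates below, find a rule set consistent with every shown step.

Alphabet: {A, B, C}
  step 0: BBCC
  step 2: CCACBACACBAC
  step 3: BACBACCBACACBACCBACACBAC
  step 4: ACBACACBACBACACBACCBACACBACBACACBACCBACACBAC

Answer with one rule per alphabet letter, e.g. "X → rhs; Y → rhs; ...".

  step 3 ⇒ step 4: BACBACCBACACBACCBACACBAC ⇒ A·C·BAC·A·C·BAC·BAC·A·C·BAC·C·BAC·A·C·BAC·BAC·A·C·BAC·C·BAC·A·C·BAC
    A ↦ C
    B ↦ A
    C ↦ BAC

A->C, B->A, C->BAC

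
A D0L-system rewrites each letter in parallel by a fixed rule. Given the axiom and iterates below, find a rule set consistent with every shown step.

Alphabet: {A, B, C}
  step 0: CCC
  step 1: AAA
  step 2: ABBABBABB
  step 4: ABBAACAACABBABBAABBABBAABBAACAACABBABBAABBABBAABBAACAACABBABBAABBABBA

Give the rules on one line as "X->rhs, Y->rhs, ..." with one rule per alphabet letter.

  step 1 ⇒ step 2: AAA ⇒ ABB·ABB·ABB
    A ↦ ABB
    B ↦ AAC  (constrained at step 2)
  step 0 ⇒ step 1: CCC ⇒ A·A·A
    C ↦ A

A->ABB, B->AAC, C->A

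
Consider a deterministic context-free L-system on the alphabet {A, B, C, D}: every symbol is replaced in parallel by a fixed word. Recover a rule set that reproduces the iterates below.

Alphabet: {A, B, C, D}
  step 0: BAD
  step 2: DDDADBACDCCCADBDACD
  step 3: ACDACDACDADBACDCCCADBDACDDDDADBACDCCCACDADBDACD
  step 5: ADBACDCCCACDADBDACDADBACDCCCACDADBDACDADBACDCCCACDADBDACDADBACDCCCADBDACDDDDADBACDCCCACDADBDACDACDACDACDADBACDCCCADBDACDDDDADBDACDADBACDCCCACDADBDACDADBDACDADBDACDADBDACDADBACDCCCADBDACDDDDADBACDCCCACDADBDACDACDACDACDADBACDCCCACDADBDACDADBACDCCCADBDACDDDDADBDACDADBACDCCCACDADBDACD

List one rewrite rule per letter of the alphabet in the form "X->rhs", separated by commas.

  step 2 ⇒ step 3: DDDADBACDCCCADBDACD ⇒ ACD·ACD·ACD·ADB·ACD·CCC·ADB·D·ACD·D·D·D·ADB·ACD·CCC·ACD·ADB·D·ACD
    A ↦ ADB
    B ↦ CCC
    C ↦ D
    D ↦ ACD

A->ADB, B->CCC, C->D, D->ACD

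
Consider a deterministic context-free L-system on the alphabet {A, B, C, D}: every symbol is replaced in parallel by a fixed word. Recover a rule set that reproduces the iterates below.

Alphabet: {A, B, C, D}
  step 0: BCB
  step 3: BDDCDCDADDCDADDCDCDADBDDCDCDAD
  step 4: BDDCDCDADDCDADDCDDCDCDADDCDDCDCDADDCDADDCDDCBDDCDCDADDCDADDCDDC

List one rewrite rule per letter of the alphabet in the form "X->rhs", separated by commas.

  step 3 ⇒ step 4: BDDCDCDADDCDADDCDCDADBDDCDCDAD ⇒ BD·DC·DC·DAD·DC·DAD·DC·D·DC·DC·DAD·DC·D·DC·DC·DAD·DC·DAD·DC·D·DC·BD·DC·DC·DAD·DC·DAD·DC·D·DC
    A ↦ D
    B ↦ BD
    C ↦ DAD
    D ↦ DC

A->D, B->BD, C->DAD, D->DC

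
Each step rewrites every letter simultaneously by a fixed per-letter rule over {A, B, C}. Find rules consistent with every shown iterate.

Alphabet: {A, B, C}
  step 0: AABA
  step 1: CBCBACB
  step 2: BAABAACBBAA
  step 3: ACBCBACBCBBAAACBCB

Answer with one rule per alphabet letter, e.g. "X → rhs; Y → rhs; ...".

  step 2 ⇒ step 3: BAABAACBBAA ⇒ A·CB·CB·A·CB·CB·BA·A·A·CB·CB
    A ↦ CB
    B ↦ A
    C ↦ BA

A->CB, B->A, C->BA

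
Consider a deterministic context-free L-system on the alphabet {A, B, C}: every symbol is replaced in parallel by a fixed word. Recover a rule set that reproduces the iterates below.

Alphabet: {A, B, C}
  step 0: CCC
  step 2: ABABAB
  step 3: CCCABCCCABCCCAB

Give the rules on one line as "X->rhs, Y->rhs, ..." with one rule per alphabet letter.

  step 2 ⇒ step 3: ABABAB ⇒ CCC·AB·CCC·AB·CCC·AB
    A ↦ CCC
    B ↦ AB
    C ↦ B  (constrained at step 0)

A->CCC, B->AB, C->B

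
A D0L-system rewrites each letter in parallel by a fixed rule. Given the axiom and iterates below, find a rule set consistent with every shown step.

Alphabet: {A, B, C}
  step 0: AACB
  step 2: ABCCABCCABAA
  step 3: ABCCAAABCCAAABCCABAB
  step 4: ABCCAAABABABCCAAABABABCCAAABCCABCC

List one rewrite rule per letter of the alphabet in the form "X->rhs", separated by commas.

  step 3 ⇒ step 4: ABCCAAABCCAAABCCABAB ⇒ AB·CC·A·A·AB·AB·AB·CC·A·A·AB·AB·AB·CC·A·A·AB·CC·AB·CC
    A ↦ AB
    B ↦ CC
    C ↦ A

A->AB, B->CC, C->A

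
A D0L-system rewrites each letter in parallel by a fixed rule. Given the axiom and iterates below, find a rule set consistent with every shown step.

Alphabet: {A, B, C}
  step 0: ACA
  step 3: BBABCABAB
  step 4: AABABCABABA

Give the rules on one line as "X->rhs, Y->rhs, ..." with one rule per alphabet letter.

  step 3 ⇒ step 4: BBABCABAB ⇒ A·A·B·A·BCA·B·A·B·A
    A ↦ B
    B ↦ A
    C ↦ BCA

A->B, B->A, C->BCA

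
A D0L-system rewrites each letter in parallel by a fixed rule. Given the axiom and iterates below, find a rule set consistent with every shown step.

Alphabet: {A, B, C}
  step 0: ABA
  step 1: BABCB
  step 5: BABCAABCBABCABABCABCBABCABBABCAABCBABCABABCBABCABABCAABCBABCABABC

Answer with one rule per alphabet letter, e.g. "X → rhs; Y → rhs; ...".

A->B, B->ABC, C->A

  step 0 ⇒ step 1: ABA ⇒ B·ABC·B
    A ↦ B
    B ↦ ABC
    C ↦ A  (constrained at step 1)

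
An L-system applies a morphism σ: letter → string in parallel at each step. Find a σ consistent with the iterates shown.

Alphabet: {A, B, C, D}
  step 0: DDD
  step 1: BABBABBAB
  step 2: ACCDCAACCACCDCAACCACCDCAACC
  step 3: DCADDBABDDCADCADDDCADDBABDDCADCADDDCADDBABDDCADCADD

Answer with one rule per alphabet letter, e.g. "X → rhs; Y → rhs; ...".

  step 2 ⇒ step 3: ACCDCAACCACCDCAACCACCDCAACC ⇒ DCA·D·D·BAB·D·DCA·DCA·D·D·DCA·D·D·BAB·D·DCA·DCA·D·D·DCA·D·D·BAB·D·DCA·DCA·D·D
    A ↦ DCA
    C ↦ D
    D ↦ BAB
  step 1 ⇒ step 2: BABBABBAB ⇒ ACC·DCA·ACC·ACC·DCA·ACC·ACC·DCA·ACC
    B ↦ ACC

A->DCA, B->ACC, C->D, D->BAB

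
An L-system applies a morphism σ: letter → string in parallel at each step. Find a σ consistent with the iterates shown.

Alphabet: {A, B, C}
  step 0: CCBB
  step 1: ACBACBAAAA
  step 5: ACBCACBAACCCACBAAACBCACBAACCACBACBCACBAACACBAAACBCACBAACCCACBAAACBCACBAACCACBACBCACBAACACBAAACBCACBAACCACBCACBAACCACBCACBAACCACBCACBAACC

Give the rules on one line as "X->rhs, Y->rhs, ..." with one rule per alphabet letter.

A->C, B->AA, C->ACB

  step 0 ⇒ step 1: CCBB ⇒ ACB·ACB·AA·AA
    B ↦ AA
    C ↦ ACB
    A ↦ C  (constrained at step 1)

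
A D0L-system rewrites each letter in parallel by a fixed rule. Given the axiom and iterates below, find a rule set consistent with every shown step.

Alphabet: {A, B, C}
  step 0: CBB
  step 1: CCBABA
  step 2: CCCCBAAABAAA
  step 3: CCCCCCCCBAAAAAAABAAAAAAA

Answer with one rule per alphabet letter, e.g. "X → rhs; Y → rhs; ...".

  step 2 ⇒ step 3: CCCCBAAABAAA ⇒ CC·CC·CC·CC·BA·AA·AA·AA·BA·AA·AA·AA
    A ↦ AA
    B ↦ BA
    C ↦ CC

A->AA, B->BA, C->CC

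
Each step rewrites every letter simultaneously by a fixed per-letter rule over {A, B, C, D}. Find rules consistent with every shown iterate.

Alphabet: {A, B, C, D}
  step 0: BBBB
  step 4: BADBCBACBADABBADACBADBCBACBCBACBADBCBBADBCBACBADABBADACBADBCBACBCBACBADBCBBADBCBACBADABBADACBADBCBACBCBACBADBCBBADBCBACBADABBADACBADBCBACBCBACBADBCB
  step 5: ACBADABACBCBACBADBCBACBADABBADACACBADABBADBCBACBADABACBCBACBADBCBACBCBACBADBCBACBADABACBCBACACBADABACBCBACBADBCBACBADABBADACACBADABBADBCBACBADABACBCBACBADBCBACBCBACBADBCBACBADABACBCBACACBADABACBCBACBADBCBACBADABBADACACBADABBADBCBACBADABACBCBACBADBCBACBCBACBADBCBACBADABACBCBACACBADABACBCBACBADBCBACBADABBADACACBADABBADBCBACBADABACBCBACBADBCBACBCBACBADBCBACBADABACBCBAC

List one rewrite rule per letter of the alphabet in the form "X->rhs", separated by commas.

  step 4 ⇒ step 5: BADBCBACBADABBADACBADBCBACBCBACBADBCBBADBCBACBADABBADACBADBCBACBCBACBADBCBBADBCBACBADABBADACBADBCBACBCBACBADBCBBADBCBACBADABBADACBADBCBACBCBACBADBCB ⇒ AC·BAD·AB·AC·BCB·AC·BAD·BCB·AC·BAD·AB·BAD·AC·AC·BAD·AB·BAD·BCB·AC·BAD·AB·AC·BCB·AC·BAD·BCB·AC·BCB·AC·BAD·BCB·AC·BAD·AB·AC·BCB·AC·AC·BAD·AB·AC·BCB·AC·BAD·BCB·AC·BAD·AB·BAD·AC·AC·BAD·AB·BAD·BCB·AC·BAD·AB·AC·BCB·AC·BAD·BCB·AC·BCB·AC·BAD·BCB·AC·BAD·AB·AC·BCB·AC·AC·BAD·AB·AC·BCB·AC·BAD·BCB·AC·BAD·AB·BAD·AC·AC·BAD·AB·BAD·BCB·AC·BAD·AB·AC·BCB·AC·BAD·BCB·AC·BCB·AC·BAD·BCB·AC·BAD·AB·AC·BCB·AC·AC·BAD·AB·AC·BCB·AC·BAD·BCB·AC·BAD·AB·BAD·AC·AC·BAD·AB·BAD·BCB·AC·BAD·AB·AC·BCB·AC·BAD·BCB·AC·BCB·AC·BAD·BCB·AC·BAD·AB·AC·BCB·AC
    A ↦ BAD
    B ↦ AC
    C ↦ BCB
    D ↦ AB

A->BAD, B->AC, C->BCB, D->AB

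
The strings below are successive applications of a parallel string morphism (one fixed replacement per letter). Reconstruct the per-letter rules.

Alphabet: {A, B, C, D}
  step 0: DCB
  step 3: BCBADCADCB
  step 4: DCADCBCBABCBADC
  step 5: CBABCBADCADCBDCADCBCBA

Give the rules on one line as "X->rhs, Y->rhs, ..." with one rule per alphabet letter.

A->B, B->DC, C->A, D->CB

  step 4 ⇒ step 5: DCADCBCBABCBADC ⇒ CB·A·B·CB·A·DC·A·DC·B·DC·A·DC·B·CB·A
    A ↦ B
    B ↦ DC
    C ↦ A
    D ↦ CB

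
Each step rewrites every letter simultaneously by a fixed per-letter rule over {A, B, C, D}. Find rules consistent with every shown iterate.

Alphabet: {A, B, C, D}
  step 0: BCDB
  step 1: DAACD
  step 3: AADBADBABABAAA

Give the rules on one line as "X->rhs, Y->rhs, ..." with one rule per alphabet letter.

  step 0 ⇒ step 1: BCDB ⇒ D·AA·C·D
    B ↦ D
    C ↦ AA
    D ↦ C
    A ↦ BA  (constrained at step 1)

A->BA, B->D, C->AA, D->C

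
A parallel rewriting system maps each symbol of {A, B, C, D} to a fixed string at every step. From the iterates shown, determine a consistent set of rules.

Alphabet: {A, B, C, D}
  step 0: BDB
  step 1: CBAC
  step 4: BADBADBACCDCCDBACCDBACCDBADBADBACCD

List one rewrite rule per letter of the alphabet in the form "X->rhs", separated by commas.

  step 0 ⇒ step 1: BDB ⇒ C·BA·C
    B ↦ C
    D ↦ BA
    A ↦ CD  (constrained at step 1)
    C ↦ BAD  (constrained at step 1)

A->CD, B->C, C->BAD, D->BA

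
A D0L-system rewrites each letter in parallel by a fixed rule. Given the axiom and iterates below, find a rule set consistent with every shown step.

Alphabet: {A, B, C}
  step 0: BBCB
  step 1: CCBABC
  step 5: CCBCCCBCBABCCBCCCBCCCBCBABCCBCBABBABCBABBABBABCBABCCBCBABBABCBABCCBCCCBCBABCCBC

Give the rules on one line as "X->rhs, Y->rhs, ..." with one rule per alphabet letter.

  step 0 ⇒ step 1: BBCB ⇒ C·C·BAB·C
    B ↦ C
    C ↦ BAB
    A ↦ CB  (constrained at step 1)

A->CB, B->C, C->BAB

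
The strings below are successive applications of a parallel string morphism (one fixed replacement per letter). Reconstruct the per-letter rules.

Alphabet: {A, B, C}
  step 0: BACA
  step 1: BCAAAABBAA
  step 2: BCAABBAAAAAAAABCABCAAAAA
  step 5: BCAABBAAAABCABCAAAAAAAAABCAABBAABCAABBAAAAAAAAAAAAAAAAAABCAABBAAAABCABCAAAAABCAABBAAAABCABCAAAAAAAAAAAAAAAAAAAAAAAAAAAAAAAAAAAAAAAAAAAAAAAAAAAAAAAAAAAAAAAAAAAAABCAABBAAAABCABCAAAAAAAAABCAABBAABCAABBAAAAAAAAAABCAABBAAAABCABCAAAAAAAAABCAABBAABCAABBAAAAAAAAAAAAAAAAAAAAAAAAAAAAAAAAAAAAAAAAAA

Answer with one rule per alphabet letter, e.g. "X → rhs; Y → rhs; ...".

A->AA, B->BCA, C->ABB

  step 1 ⇒ step 2: BCAAAABBAA ⇒ BCA·ABB·AA·AA·AA·AA·BCA·BCA·AA·AA
    A ↦ AA
    B ↦ BCA
    C ↦ ABB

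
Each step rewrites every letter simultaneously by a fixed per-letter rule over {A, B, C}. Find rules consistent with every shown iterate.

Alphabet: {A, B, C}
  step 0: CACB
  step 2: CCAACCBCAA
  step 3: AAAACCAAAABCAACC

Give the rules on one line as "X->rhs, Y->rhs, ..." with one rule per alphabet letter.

  step 2 ⇒ step 3: CCAACCBCAA ⇒ AA·AA·C·C·AA·AA·BC·AA·C·C
    A ↦ C
    B ↦ BC
    C ↦ AA

A->C, B->BC, C->AA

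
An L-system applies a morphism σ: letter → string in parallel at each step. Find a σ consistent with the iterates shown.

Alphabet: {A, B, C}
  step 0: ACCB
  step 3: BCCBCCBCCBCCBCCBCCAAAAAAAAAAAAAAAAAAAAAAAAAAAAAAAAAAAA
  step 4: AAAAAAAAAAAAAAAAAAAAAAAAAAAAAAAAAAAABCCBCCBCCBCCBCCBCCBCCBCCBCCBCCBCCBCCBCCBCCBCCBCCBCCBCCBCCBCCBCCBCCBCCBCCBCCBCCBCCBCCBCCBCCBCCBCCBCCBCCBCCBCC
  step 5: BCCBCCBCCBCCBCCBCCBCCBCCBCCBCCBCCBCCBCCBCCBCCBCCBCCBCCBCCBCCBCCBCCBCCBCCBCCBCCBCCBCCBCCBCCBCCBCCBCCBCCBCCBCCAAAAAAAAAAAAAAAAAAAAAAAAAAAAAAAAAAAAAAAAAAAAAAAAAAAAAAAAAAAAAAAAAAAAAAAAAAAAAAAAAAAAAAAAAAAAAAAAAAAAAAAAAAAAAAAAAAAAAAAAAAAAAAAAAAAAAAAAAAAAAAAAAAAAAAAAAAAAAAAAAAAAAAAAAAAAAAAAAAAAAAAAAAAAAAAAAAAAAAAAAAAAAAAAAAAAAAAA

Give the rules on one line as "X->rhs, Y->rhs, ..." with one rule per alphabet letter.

  step 4 ⇒ step 5: AAAAAAAAAAAAAAAAAAAAAAAAAAAAAAAAAAAABCCBCCBCCBCCBCCBCCBCCBCCBCCBCCBCCBCCBCCBCCBCCBCCBCCBCCBCCBCCBCCBCCBCCBCCBCCBCCBCCBCCBCCBCCBCCBCCBCCBCCBCCBCC ⇒ BCC·BCC·BCC·BCC·BCC·BCC·BCC·BCC·BCC·BCC·BCC·BCC·BCC·BCC·BCC·BCC·BCC·BCC·BCC·BCC·BCC·BCC·BCC·BCC·BCC·BCC·BCC·BCC·BCC·BCC·BCC·BCC·BCC·BCC·BCC·BCC·AA·AA·AA·AA·AA·AA·AA·AA·AA·AA·AA·AA·AA·AA·AA·AA·AA·AA·AA·AA·AA·AA·AA·AA·AA·AA·AA·AA·AA·AA·AA·AA·AA·AA·AA·AA·AA·AA·AA·AA·AA·AA·AA·AA·AA·AA·AA·AA·AA·AA·AA·AA·AA·AA·AA·AA·AA·AA·AA·AA·AA·AA·AA·AA·AA·AA·AA·AA·AA·AA·AA·AA·AA·AA·AA·AA·AA·AA·AA·AA·AA·AA·AA·AA·AA·AA·AA·AA·AA·AA·AA·AA·AA·AA·AA·AA·AA·AA·AA·AA·AA·AA·AA·AA·AA·AA·AA·AA
    A ↦ BCC
    B ↦ AA
    C ↦ AA

A->BCC, B->AA, C->AA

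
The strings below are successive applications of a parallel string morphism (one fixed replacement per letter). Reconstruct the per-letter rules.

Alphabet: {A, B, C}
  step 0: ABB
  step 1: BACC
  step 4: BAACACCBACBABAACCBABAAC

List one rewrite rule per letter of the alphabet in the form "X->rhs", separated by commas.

A->BA, B->C, C->AC

  step 0 ⇒ step 1: ABB ⇒ BA·C·C
    A ↦ BA
    B ↦ C
    C ↦ AC  (constrained at step 1)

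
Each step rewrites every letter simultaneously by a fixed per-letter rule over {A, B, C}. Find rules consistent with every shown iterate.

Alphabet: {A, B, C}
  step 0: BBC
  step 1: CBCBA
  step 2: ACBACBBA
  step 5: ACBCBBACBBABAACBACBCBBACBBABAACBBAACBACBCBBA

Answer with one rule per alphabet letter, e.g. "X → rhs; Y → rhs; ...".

  step 1 ⇒ step 2: CBCBA ⇒ A·CB·A·CB·BA
    A ↦ BA
    B ↦ CB
    C ↦ A

A->BA, B->CB, C->A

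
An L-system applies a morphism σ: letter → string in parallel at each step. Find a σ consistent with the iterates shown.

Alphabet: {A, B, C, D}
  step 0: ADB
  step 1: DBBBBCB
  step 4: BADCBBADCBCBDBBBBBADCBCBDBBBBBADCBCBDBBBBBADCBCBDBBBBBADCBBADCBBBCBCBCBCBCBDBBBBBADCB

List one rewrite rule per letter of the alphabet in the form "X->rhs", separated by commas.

A->DBB, B->CB, C->BAD, D->BB

  step 0 ⇒ step 1: ADB ⇒ DBB·BB·CB
    A ↦ DBB
    B ↦ CB
    D ↦ BB
    C ↦ BAD  (constrained at step 1)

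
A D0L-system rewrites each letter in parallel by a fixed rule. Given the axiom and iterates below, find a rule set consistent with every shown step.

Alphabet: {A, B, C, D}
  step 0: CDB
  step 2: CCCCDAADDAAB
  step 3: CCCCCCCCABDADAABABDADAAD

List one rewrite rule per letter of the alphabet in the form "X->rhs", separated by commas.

  step 2 ⇒ step 3: CCCCDAADDAAB ⇒ CC·CC·CC·CC·AB·DA·DA·AB·AB·DA·DA·AD
    A ↦ DA
    B ↦ AD
    C ↦ CC
    D ↦ AB

A->DA, B->AD, C->CC, D->AB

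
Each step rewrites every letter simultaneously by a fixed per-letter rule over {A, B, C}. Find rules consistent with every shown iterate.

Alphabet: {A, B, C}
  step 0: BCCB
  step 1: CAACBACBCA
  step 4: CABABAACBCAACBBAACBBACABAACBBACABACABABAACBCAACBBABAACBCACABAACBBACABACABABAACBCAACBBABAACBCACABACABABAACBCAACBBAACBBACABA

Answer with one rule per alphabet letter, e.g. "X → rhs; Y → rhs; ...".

A->BA, B->CA, C->ACB

  step 0 ⇒ step 1: BCCB ⇒ CA·ACB·ACB·CA
    B ↦ CA
    C ↦ ACB
    A ↦ BA  (constrained at step 1)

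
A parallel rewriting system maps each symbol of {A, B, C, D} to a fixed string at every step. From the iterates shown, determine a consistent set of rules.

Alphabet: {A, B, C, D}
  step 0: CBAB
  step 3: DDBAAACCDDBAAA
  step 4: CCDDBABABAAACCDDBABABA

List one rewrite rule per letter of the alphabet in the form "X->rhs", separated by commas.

  step 3 ⇒ step 4: DDBAAACCDDBAAA ⇒ C·C·DD·BA·BA·BA·A·A·C·C·DD·BA·BA·BA
    A ↦ BA
    B ↦ DD
    C ↦ A
    D ↦ C

A->BA, B->DD, C->A, D->C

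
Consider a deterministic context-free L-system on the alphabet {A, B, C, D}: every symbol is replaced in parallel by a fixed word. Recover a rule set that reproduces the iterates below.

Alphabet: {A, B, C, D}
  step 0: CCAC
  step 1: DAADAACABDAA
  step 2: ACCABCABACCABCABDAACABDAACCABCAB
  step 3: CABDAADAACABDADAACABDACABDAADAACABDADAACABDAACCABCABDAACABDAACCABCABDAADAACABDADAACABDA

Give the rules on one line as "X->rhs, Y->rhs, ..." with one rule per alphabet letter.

A->CAB, B->DA, C->DAA, D->AC

  step 2 ⇒ step 3: ACCABCABACCABCABDAACABDAACCABCAB ⇒ CAB·DAA·DAA·CAB·DA·DAA·CAB·DA·CAB·DAA·DAA·CAB·DA·DAA·CAB·DA·AC·CAB·CAB·DAA·CAB·DA·AC·CAB·CAB·DAA·DAA·CAB·DA·DAA·CAB·DA
    A ↦ CAB
    B ↦ DA
    C ↦ DAA
    D ↦ AC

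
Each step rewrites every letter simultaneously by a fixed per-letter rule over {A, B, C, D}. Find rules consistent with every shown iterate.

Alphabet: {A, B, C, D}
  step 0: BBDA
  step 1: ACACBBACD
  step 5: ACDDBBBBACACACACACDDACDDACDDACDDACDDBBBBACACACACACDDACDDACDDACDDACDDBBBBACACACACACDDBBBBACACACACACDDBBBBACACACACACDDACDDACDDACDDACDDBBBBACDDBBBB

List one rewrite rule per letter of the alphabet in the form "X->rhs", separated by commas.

  step 0 ⇒ step 1: BBDA ⇒ AC·AC·BB·ACD
    A ↦ ACD
    B ↦ AC
    D ↦ BB
    C ↦ D  (constrained at step 1)

A->ACD, B->AC, C->D, D->BB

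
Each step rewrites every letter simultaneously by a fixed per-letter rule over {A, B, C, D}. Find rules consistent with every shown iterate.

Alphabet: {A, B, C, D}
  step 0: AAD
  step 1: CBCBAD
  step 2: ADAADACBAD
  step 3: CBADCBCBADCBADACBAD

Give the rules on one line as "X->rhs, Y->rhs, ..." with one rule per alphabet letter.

  step 2 ⇒ step 3: ADAADACBAD ⇒ CB·AD·CB·CB·AD·CB·A·DA·CB·AD
    A ↦ CB
    B ↦ DA
    C ↦ A
    D ↦ AD

A->CB, B->DA, C->A, D->AD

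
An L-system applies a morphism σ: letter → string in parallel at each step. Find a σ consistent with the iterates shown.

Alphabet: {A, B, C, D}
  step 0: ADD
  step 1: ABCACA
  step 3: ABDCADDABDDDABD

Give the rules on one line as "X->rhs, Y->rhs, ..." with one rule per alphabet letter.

A->AB, B->D, C->BB, D->CA

  step 0 ⇒ step 1: ADD ⇒ AB·CA·CA
    A ↦ AB
    D ↦ CA
    B ↦ D  (constrained at step 1)
    C ↦ BB  (constrained at step 1)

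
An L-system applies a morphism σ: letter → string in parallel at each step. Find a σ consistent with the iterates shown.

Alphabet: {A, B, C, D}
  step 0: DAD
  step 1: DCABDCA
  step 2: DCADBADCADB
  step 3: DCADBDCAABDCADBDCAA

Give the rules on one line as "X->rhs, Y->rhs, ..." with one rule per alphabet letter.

  step 2 ⇒ step 3: DCADBADCADB ⇒ DCA·D·B·DCA·A·B·DCA·D·B·DCA·A
    A ↦ B
    B ↦ A
    C ↦ D
    D ↦ DCA

A->B, B->A, C->D, D->DCA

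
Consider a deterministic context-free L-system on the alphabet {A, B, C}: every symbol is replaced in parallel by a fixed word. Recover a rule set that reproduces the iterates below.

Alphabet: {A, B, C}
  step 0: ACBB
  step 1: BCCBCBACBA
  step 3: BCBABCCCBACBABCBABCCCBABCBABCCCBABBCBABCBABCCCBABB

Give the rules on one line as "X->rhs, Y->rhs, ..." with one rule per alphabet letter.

A->BCC, B->CBA, C->B

  step 0 ⇒ step 1: ACBB ⇒ BCC·B·CBA·CBA
    A ↦ BCC
    B ↦ CBA
    C ↦ B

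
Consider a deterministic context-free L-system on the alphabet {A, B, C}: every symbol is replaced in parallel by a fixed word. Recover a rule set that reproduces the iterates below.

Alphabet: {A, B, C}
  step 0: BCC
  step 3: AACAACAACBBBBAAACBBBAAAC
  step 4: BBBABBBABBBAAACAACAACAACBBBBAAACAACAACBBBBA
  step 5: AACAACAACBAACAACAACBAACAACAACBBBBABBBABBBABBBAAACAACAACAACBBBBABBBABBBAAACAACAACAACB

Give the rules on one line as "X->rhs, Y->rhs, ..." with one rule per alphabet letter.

  step 4 ⇒ step 5: BBBABBBABBBAAACAACAACAACBBBBAAACAACAACBBBBA ⇒ AAC·AAC·AAC·B·AAC·AAC·AAC·B·AAC·AAC·AAC·B·B·B·BA·B·B·BA·B·B·BA·B·B·BA·AAC·AAC·AAC·AAC·B·B·B·BA·B·B·BA·B·B·BA·AAC·AAC·AAC·AAC·B
    A ↦ B
    B ↦ AAC
    C ↦ BA

A->B, B->AAC, C->BA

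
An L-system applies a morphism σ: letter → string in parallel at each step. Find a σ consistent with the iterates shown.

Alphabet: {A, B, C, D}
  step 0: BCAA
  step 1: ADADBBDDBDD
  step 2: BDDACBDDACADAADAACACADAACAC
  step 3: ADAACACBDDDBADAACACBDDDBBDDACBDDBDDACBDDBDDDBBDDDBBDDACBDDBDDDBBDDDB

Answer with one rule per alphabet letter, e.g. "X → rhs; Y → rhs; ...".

  step 2 ⇒ step 3: BDDACBDDACADAADAACACADAACAC ⇒ ADA·AC·AC·BDD·DB·ADA·AC·AC·BDD·DB·BDD·AC·BDD·BDD·AC·BDD·BDD·DB·BDD·DB·BDD·AC·BDD·BDD·DB·BDD·DB
    A ↦ BDD
    B ↦ ADA
    C ↦ DB
    D ↦ AC

A->BDD, B->ADA, C->DB, D->AC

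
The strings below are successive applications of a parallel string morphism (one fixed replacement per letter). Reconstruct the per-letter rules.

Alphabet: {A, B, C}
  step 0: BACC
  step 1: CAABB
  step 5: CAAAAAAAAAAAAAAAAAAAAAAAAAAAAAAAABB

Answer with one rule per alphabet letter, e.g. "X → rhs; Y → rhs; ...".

  step 0 ⇒ step 1: BACC ⇒ C·AA·B·B
    A ↦ AA
    B ↦ C
    C ↦ B

A->AA, B->C, C->B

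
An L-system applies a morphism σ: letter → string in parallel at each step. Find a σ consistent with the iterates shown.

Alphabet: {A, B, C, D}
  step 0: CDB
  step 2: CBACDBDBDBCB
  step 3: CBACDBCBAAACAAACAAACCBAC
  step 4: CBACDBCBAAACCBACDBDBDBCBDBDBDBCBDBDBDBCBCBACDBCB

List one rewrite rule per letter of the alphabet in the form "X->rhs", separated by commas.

  step 3 ⇒ step 4: CBACDBCBAAACAAACAAACCBAC ⇒ CB·AC·DB·CB·AA·AC·CB·AC·DB·DB·DB·CB·DB·DB·DB·CB·DB·DB·DB·CB·CB·AC·DB·CB
    A ↦ DB
    B ↦ AC
    C ↦ CB
    D ↦ AA

A->DB, B->AC, C->CB, D->AA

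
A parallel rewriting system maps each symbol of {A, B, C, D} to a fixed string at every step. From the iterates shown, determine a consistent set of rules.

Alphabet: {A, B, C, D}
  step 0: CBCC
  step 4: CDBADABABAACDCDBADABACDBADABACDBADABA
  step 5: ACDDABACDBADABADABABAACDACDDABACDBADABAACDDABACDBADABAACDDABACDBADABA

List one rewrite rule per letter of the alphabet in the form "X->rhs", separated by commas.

  step 4 ⇒ step 5: CDBADABABAACDCDBADABACDBADABACDBADABA ⇒ A·CD·DA·BA·CD·BA·DA·BA·DA·BA·BA·A·CD·A·CD·DA·BA·CD·BA·DA·BA·A·CD·DA·BA·CD·BA·DA·BA·A·CD·DA·BA·CD·BA·DA·BA
    A ↦ BA
    B ↦ DA
    C ↦ A
    D ↦ CD

A->BA, B->DA, C->A, D->CD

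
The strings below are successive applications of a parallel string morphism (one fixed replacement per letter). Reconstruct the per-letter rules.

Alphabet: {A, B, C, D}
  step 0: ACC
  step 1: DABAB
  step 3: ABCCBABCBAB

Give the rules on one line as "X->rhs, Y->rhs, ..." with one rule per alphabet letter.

  step 0 ⇒ step 1: ACC ⇒ D·AB·AB
    A ↦ D
    C ↦ AB
    B ↦ C  (constrained at step 1)
    D ↦ CB  (constrained at step 1)

A->D, B->C, C->AB, D->CB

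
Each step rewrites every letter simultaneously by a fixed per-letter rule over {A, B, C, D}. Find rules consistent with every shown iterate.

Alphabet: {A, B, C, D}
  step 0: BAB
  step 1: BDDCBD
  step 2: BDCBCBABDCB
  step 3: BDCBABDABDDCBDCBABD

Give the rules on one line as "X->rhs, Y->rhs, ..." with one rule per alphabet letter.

A->DC, B->BD, C->A, D->CB

  step 2 ⇒ step 3: BDCBCBABDCB ⇒ BD·CB·A·BD·A·BD·DC·BD·CB·A·BD
    A ↦ DC
    B ↦ BD
    C ↦ A
    D ↦ CB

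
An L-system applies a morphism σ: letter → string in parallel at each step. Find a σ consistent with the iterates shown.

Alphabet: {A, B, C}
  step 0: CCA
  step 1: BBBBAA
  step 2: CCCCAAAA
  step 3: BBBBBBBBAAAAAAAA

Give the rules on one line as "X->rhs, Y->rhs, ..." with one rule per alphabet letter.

A->AA, B->C, C->BB

  step 2 ⇒ step 3: CCCCAAAA ⇒ BB·BB·BB·BB·AA·AA·AA·AA
    A ↦ AA
    C ↦ BB
  step 1 ⇒ step 2: BBBBAA ⇒ C·C·C·C·AA·AA
    B ↦ C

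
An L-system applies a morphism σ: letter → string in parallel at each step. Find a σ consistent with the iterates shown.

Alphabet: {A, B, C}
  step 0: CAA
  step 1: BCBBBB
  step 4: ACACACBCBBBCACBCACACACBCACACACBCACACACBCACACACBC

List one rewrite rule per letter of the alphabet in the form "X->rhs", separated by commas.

A->BB, B->AC, C->BC

  step 0 ⇒ step 1: CAA ⇒ BC·BB·BB
    A ↦ BB
    C ↦ BC
    B ↦ AC  (constrained at step 1)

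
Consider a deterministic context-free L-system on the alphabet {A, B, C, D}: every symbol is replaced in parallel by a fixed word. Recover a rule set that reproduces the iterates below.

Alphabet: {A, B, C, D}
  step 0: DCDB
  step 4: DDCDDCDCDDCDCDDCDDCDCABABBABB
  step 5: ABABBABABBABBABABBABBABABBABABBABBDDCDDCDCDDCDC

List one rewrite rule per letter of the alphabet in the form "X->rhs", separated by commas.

  step 4 ⇒ step 5: DDCDDCDCDDCDCDDCDDCDCABABBABB ⇒ AB·AB·B·AB·AB·B·AB·B·AB·AB·B·AB·B·AB·AB·B·AB·AB·B·AB·B·D·DC·D·DC·DC·D·DC·DC
    A ↦ D
    B ↦ DC
    C ↦ B
    D ↦ AB

A->D, B->DC, C->B, D->AB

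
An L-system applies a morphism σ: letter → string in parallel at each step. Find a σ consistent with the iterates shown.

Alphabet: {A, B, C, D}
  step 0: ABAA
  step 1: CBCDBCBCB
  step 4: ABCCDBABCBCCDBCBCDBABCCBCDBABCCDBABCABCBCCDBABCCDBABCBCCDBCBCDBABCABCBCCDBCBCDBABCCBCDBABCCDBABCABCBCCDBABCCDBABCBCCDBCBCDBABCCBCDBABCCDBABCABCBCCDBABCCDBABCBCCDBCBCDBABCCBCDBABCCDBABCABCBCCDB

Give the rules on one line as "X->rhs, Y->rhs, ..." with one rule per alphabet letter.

  step 0 ⇒ step 1: ABAA ⇒ CB·CDB·CB·CB
    A ↦ CB
    B ↦ CDB
    C ↦ ABC  (constrained at step 1)
    D ↦ BC  (constrained at step 1)

A->CB, B->CDB, C->ABC, D->BC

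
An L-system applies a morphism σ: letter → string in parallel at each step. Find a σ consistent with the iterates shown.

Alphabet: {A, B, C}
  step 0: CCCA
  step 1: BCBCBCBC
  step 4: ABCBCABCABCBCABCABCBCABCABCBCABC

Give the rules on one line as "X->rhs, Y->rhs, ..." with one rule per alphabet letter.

A->BC, B->A, C->BC

  step 0 ⇒ step 1: CCCA ⇒ BC·BC·BC·BC
    A ↦ BC
    C ↦ BC
    B ↦ A  (constrained at step 1)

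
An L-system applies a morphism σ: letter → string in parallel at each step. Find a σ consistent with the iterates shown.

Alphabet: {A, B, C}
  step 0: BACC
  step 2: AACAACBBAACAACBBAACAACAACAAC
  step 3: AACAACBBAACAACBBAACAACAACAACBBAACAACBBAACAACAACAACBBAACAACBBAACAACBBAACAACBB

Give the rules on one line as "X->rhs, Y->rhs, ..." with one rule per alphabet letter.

A->AAC, B->AAC, C->BB

  step 2 ⇒ step 3: AACAACBBAACAACBBAACAACAACAAC ⇒ AAC·AAC·BB·AAC·AAC·BB·AAC·AAC·AAC·AAC·BB·AAC·AAC·BB·AAC·AAC·AAC·AAC·BB·AAC·AAC·BB·AAC·AAC·BB·AAC·AAC·BB
    A ↦ AAC
    B ↦ AAC
    C ↦ BB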